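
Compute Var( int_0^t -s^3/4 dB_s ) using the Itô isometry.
Var = t^7/112

The Itô integral of a deterministic integrand f(s) has mean 0 because each increment f(s) * (B_{s+ds} - B_s) has mean 0. By the Itô isometry:
  Var( int_0^t f(s) dB_s ) = E[ (int_0^t f(s) dB_s)^2 ] = int_0^t f(s)^2 ds.
Here f(s) = -s^3/4, so f(s)^2 = s^6/16. Integrate:
  int_0^t (s^6/16) ds = t^7/112.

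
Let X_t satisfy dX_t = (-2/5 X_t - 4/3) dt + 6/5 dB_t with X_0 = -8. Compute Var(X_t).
Var(X_t) = 9/5 - 9*exp(-4*t/5)/5

The variance V(t) = Var(X_t) satisfies V'(t) = 2 a V(t) + c^2 with V(0) = 0 (drift coefficient is linear in X, diffusion is constant). With a = -2/5, c = 6/5, the solution is
  V(t) = (c^2 / (2 a)) * (exp(2 a t) - 1)
       = ((6/5)^2 / (2*(-2/5))) * (exp((-4/5) t) - 1)
       = 9/5 - 9*exp(-4*t/5)/5.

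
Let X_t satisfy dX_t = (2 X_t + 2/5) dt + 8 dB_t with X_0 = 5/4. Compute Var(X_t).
Var(X_t) = 16*exp(4*t) - 16

The variance V(t) = Var(X_t) satisfies V'(t) = 2 a V(t) + c^2 with V(0) = 0 (drift coefficient is linear in X, diffusion is constant). With a = 2, c = 8, the solution is
  V(t) = (c^2 / (2 a)) * (exp(2 a t) - 1)
       = (8^2 / (2*2)) * (exp(4 t) - 1)
       = 16*exp(4*t) - 16.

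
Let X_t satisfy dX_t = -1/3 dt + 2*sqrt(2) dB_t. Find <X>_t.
<X>_t = 8*t

For an Itô process dX_t = a(t) dt + b(t) dB_t, the quadratic variation is <X>_t = int_0^t b(s)^2 ds (the drift term does not contribute). Here b(s) = 2*sqrt(2), so
  b(s)^2 = 8.
Integrating from 0 to t:
  <X>_t = int_0^t (8) ds = 8*t.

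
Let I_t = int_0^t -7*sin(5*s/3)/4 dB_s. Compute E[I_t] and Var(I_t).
E[I_t] = 0; Var(I_t) = 49*t/32 - 147*sin(10*t/3)/320

The Itô integral of a deterministic integrand f(s) has mean 0 because each increment f(s) * (B_{s+ds} - B_s) has mean 0. By the Itô isometry:
  Var( int_0^t f(s) dB_s ) = E[ (int_0^t f(s) dB_s)^2 ] = int_0^t f(s)^2 ds.
Here f(s) = -7*sin(5*s/3)/4, so f(s)^2 = 49*sin(5*s/3)^2/16. Integrate:
  int_0^t (49*sin(5*s/3)^2/16) ds = 49*t/32 - 147*sin(10*t/3)/320.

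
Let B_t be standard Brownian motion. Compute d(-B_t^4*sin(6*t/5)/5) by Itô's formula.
d(-B_t^4*sin(6*t/5)/5) = (-6*B_t^2*(B_t^2*cos(6*t/5) + 5*sin(6*t/5))/25) dt + (-4*B_t^3*sin(6*t/5)/5) dB_t

Itô's formula for f(t, x): d f(t, B_t) = (f_t + (1/2) f_xx) dt + f_x dB_t. Compute partials of f(t, x) = -x^4*sin(6*t/5)/5:
  f_t(t,x)  = -6*x^4*cos(6*t/5)/25
  f_x(t,x)  = -4*x^3*sin(6*t/5)/5
  f_xx(t,x) = -12*x^2*sin(6*t/5)/5
Assemble drift = f_t + (1/2) f_xx = -6*x^2*(x^2*cos(6*t/5) + 5*sin(6*t/5))/25 and diffusion = f_x = -4*x^3*sin(6*t/5)/5. Substituting x = B_t:
  d(-B_t^4*sin(6*t/5)/5) = (-6*B_t^2*(B_t^2*cos(6*t/5) + 5*sin(6*t/5))/25) dt + (-4*B_t^3*sin(6*t/5)/5) dB_t.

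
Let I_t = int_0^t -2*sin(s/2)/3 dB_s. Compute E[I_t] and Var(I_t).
E[I_t] = 0; Var(I_t) = 2*t/9 - 2*sin(t)/9

The Itô integral of a deterministic integrand f(s) has mean 0 because each increment f(s) * (B_{s+ds} - B_s) has mean 0. By the Itô isometry:
  Var( int_0^t f(s) dB_s ) = E[ (int_0^t f(s) dB_s)^2 ] = int_0^t f(s)^2 ds.
Here f(s) = -2*sin(s/2)/3, so f(s)^2 = 4*sin(s/2)^2/9. Integrate:
  int_0^t (4*sin(s/2)^2/9) ds = 2*t/9 - 2*sin(t)/9.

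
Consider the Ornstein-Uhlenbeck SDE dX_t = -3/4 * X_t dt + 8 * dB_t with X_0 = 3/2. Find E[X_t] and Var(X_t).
E[X_t] = 3*exp(-3*t/4)/2; Var(X_t) = 128/3 - 128*exp(-3*t/2)/3

The OU SDE dX = -theta X dt + sigma dB admits the integrating factor exp(theta t): d(exp(theta t) X_t) = sigma exp(theta t) dB_t. Integrating from 0 to t:
  X_t = x_0 * exp(-theta t) + sigma * int_0^t exp(-theta (t-s)) dB_s.
The Itô integral has mean 0 and (by the Itô isometry) variance sigma^2 * int_0^t exp(-2 theta (t - s)) ds = sigma^2 * (1 - exp(-2 theta t)) / (2 theta).
With theta = 3/4, sigma = 8, x_0 = 3/2:
  E[X_t] = 3/2 * exp(-3/4 t) = 3*exp(-3*t/4)/2
  Var(X_t) = (8)^2 * (1 - exp(-2*3/4 t)) / (2 * 3/4) = 128/3 - 128*exp(-3*t/2)/3.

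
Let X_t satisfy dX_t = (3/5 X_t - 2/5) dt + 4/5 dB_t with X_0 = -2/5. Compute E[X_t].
E[X_t] = 2/3 - 16*exp(3*t/5)/15

Taking expectations and using E[dB_t] = 0, the mean m(t) = E[X_t] satisfies the ODE m'(t) = a m(t) + b with m(0) = x_0. With a = 3/5, b = -2/5, x_0 = -2/5, the solution is
  m(t) = x_0 * exp(a t) + (b/a) * (exp(a t) - 1)
       = (-2/5) * exp((3/5) t) + ((-2/5)/(3/5)) * (exp((3/5) t) - 1)
       = 2/3 - 16*exp(3*t/5)/15.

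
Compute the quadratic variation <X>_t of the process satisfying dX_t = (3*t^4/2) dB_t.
<X>_t = t^9/4

For an Itô process dX_t = a(t) dt + b(t) dB_t, the quadratic variation is <X>_t = int_0^t b(s)^2 ds (the drift term does not contribute). Here b(s) = 3*s^4/2, so
  b(s)^2 = 9*s^8/4.
Integrating from 0 to t:
  <X>_t = int_0^t (9*s^8/4) ds = t^9/4.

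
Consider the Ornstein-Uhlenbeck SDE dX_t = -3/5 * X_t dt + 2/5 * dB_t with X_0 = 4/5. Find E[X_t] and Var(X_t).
E[X_t] = 4*exp(-3*t/5)/5; Var(X_t) = 2/15 - 2*exp(-6*t/5)/15

The OU SDE dX = -theta X dt + sigma dB admits the integrating factor exp(theta t): d(exp(theta t) X_t) = sigma exp(theta t) dB_t. Integrating from 0 to t:
  X_t = x_0 * exp(-theta t) + sigma * int_0^t exp(-theta (t-s)) dB_s.
The Itô integral has mean 0 and (by the Itô isometry) variance sigma^2 * int_0^t exp(-2 theta (t - s)) ds = sigma^2 * (1 - exp(-2 theta t)) / (2 theta).
With theta = 3/5, sigma = 2/5, x_0 = 4/5:
  E[X_t] = 4/5 * exp(-3/5 t) = 4*exp(-3*t/5)/5
  Var(X_t) = (2/5)^2 * (1 - exp(-2*3/5 t)) / (2 * 3/5) = 2/15 - 2*exp(-6*t/5)/15.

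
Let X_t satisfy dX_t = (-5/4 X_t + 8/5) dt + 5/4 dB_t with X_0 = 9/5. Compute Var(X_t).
Var(X_t) = 5/8 - 5*exp(-5*t/2)/8

The variance V(t) = Var(X_t) satisfies V'(t) = 2 a V(t) + c^2 with V(0) = 0 (drift coefficient is linear in X, diffusion is constant). With a = -5/4, c = 5/4, the solution is
  V(t) = (c^2 / (2 a)) * (exp(2 a t) - 1)
       = ((5/4)^2 / (2*(-5/4))) * (exp((-5/2) t) - 1)
       = 5/8 - 5*exp(-5*t/2)/8.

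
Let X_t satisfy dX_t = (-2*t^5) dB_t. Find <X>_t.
<X>_t = 4*t^11/11

For an Itô process dX_t = a(t) dt + b(t) dB_t, the quadratic variation is <X>_t = int_0^t b(s)^2 ds (the drift term does not contribute). Here b(s) = -2*s^5, so
  b(s)^2 = 4*s^10.
Integrating from 0 to t:
  <X>_t = int_0^t (4*s^10) ds = 4*t^11/11.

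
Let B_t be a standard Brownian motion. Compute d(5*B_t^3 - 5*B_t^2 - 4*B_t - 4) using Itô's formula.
d(5*B_t^3 - 5*B_t^2 - 4*B_t - 4) = (15*B_t - 5) dt + (15*B_t^2 - 10*B_t - 4) dB_t

Itô's formula for f(B_t) gives d f(B_t) = f'(B_t) dB_t + (1/2) f''(B_t) dt. Compute derivatives of f(x) = 5*x^3 - 5*x^2 - 4*x - 4:
  f'(x)  = 15*x^2 - 10*x - 4
  f''(x) = 30*x - 10
Substitute x = B_t and multiply the f'' term by 1/2:
  drift     = (1/2) * (30*x - 10) evaluated at B_t = 15*B_t - 5
  diffusion = (15*x^2 - 10*x - 4) evaluated at B_t = 15*B_t^2 - 10*B_t - 4
Therefore d(5*B_t^3 - 5*B_t^2 - 4*B_t - 4) = (15*B_t - 5) dt + (15*B_t^2 - 10*B_t - 4) dB_t.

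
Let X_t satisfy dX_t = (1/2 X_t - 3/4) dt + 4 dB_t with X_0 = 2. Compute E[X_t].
E[X_t] = exp(t/2)/2 + 3/2

Taking expectations and using E[dB_t] = 0, the mean m(t) = E[X_t] satisfies the ODE m'(t) = a m(t) + b with m(0) = x_0. With a = 1/2, b = -3/4, x_0 = 2, the solution is
  m(t) = x_0 * exp(a t) + (b/a) * (exp(a t) - 1)
       = 2 * exp((1/2) t) + ((-3/4)/(1/2)) * (exp((1/2) t) - 1)
       = exp(t/2)/2 + 3/2.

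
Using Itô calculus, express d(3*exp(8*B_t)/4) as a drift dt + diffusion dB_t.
d(3*exp(8*B_t)/4) = (24*exp(8*B_t)) dt + (6*exp(8*B_t)) dB_t

Itô's formula for f(B_t) gives d f(B_t) = f'(B_t) dB_t + (1/2) f''(B_t) dt. Compute derivatives of f(x) = 3*exp(8*x)/4:
  f'(x)  = 6*exp(8*x)
  f''(x) = 48*exp(8*x)
Substitute x = B_t and multiply the f'' term by 1/2:
  drift     = (1/2) * (48*exp(8*x)) evaluated at B_t = 24*exp(8*B_t)
  diffusion = (6*exp(8*x)) evaluated at B_t = 6*exp(8*B_t)
Therefore d(3*exp(8*B_t)/4) = (24*exp(8*B_t)) dt + (6*exp(8*B_t)) dB_t.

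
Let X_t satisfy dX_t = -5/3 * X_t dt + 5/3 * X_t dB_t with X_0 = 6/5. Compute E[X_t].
E[X_t] = 6*exp(-5*t/3)/5

For GBM dX = mu X dt + sigma X dB with X_0 = x_0, apply Itô to Y = log X: dY = (mu - sigma^2/2) dt + sigma dB, so Y_t = log(x_0) + (mu - sigma^2/2) t + sigma B_t and hence X_t = x_0 * exp((mu - sigma^2/2) t + sigma B_t).
With mu = -5/3, sigma = 5/3, x_0 = 6/5, this gives:
  X_t = 6/5 * exp((-55/18) * t + (5/3) * B_t).
Since sigma*B_t ~ Normal(0, sigma^2 t), E[exp(sigma*B_t)] = exp(sigma^2 t / 2); so E[X_t] = x_0 * exp((mu - sigma^2/2) t) * exp(sigma^2 t / 2) = x_0 * exp(mu t) = 6*exp(-5*t/3)/5.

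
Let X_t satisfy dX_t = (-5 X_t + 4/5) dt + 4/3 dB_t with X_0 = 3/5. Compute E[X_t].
E[X_t] = 4/25 + 11*exp(-5*t)/25

Taking expectations and using E[dB_t] = 0, the mean m(t) = E[X_t] satisfies the ODE m'(t) = a m(t) + b with m(0) = x_0. With a = -5, b = 4/5, x_0 = 3/5, the solution is
  m(t) = x_0 * exp(a t) + (b/a) * (exp(a t) - 1)
       = (3/5) * exp((-5) t) + ((4/5)/(-5)) * (exp((-5) t) - 1)
       = 4/25 + 11*exp(-5*t)/25.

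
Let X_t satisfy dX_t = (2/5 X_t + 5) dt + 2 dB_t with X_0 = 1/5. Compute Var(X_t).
Var(X_t) = 5*exp(4*t/5) - 5

The variance V(t) = Var(X_t) satisfies V'(t) = 2 a V(t) + c^2 with V(0) = 0 (drift coefficient is linear in X, diffusion is constant). With a = 2/5, c = 2, the solution is
  V(t) = (c^2 / (2 a)) * (exp(2 a t) - 1)
       = (2^2 / (2*(2/5))) * (exp((4/5) t) - 1)
       = 5*exp(4*t/5) - 5.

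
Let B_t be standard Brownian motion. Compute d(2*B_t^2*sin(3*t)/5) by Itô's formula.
d(2*B_t^2*sin(3*t)/5) = (6*B_t^2*cos(3*t)/5 + 2*sin(3*t)/5) dt + (4*B_t*sin(3*t)/5) dB_t

Itô's formula for f(t, x): d f(t, B_t) = (f_t + (1/2) f_xx) dt + f_x dB_t. Compute partials of f(t, x) = 2*x^2*sin(3*t)/5:
  f_t(t,x)  = 6*x^2*cos(3*t)/5
  f_x(t,x)  = 4*x*sin(3*t)/5
  f_xx(t,x) = 4*sin(3*t)/5
Assemble drift = f_t + (1/2) f_xx = 6*x^2*cos(3*t)/5 + 2*sin(3*t)/5 and diffusion = f_x = 4*x*sin(3*t)/5. Substituting x = B_t:
  d(2*B_t^2*sin(3*t)/5) = (6*B_t^2*cos(3*t)/5 + 2*sin(3*t)/5) dt + (4*B_t*sin(3*t)/5) dB_t.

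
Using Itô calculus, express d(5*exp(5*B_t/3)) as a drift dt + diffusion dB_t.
d(5*exp(5*B_t/3)) = (125*exp(5*B_t/3)/18) dt + (25*exp(5*B_t/3)/3) dB_t

Itô's formula for f(B_t) gives d f(B_t) = f'(B_t) dB_t + (1/2) f''(B_t) dt. Compute derivatives of f(x) = 5*exp(5*x/3):
  f'(x)  = 25*exp(5*x/3)/3
  f''(x) = 125*exp(5*x/3)/9
Substitute x = B_t and multiply the f'' term by 1/2:
  drift     = (1/2) * (125*exp(5*x/3)/9) evaluated at B_t = 125*exp(5*B_t/3)/18
  diffusion = (25*exp(5*x/3)/3) evaluated at B_t = 25*exp(5*B_t/3)/3
Therefore d(5*exp(5*B_t/3)) = (125*exp(5*B_t/3)/18) dt + (25*exp(5*B_t/3)/3) dB_t.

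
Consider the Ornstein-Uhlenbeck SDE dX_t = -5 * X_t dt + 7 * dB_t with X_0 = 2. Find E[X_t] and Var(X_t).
E[X_t] = 2*exp(-5*t); Var(X_t) = 49/10 - 49*exp(-10*t)/10

The OU SDE dX = -theta X dt + sigma dB admits the integrating factor exp(theta t): d(exp(theta t) X_t) = sigma exp(theta t) dB_t. Integrating from 0 to t:
  X_t = x_0 * exp(-theta t) + sigma * int_0^t exp(-theta (t-s)) dB_s.
The Itô integral has mean 0 and (by the Itô isometry) variance sigma^2 * int_0^t exp(-2 theta (t - s)) ds = sigma^2 * (1 - exp(-2 theta t)) / (2 theta).
With theta = 5, sigma = 7, x_0 = 2:
  E[X_t] = 2 * exp(-5 t) = 2*exp(-5*t)
  Var(X_t) = (7)^2 * (1 - exp(-2*5 t)) / (2 * 5) = 49/10 - 49*exp(-10*t)/10.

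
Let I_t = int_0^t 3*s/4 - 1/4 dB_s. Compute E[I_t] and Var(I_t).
E[I_t] = 0; Var(I_t) = t*(3*t^2 - 3*t + 1)/16

The Itô integral of a deterministic integrand f(s) has mean 0 because each increment f(s) * (B_{s+ds} - B_s) has mean 0. By the Itô isometry:
  Var( int_0^t f(s) dB_s ) = E[ (int_0^t f(s) dB_s)^2 ] = int_0^t f(s)^2 ds.
Here f(s) = 3*s/4 - 1/4, so f(s)^2 = (3*s - 1)^2/16. Integrate:
  int_0^t ((3*s - 1)^2/16) ds = t*(3*t^2 - 3*t + 1)/16.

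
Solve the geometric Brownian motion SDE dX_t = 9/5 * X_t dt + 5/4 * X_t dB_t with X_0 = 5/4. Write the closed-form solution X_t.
X_t = 5/4 * exp((163/160) * t + (5/4) * B_t)

For GBM dX = mu X dt + sigma X dB with X_0 = x_0, apply Itô to Y = log X: dY = (mu - sigma^2/2) dt + sigma dB, so Y_t = log(x_0) + (mu - sigma^2/2) t + sigma B_t and hence X_t = x_0 * exp((mu - sigma^2/2) t + sigma B_t).
With mu = 9/5, sigma = 5/4, x_0 = 5/4, this gives:
  X_t = 5/4 * exp((163/160) * t + (5/4) * B_t).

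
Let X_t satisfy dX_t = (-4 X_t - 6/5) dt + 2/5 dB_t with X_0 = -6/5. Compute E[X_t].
E[X_t] = -3/10 - 9*exp(-4*t)/10

Taking expectations and using E[dB_t] = 0, the mean m(t) = E[X_t] satisfies the ODE m'(t) = a m(t) + b with m(0) = x_0. With a = -4, b = -6/5, x_0 = -6/5, the solution is
  m(t) = x_0 * exp(a t) + (b/a) * (exp(a t) - 1)
       = (-6/5) * exp((-4) t) + ((-6/5)/(-4)) * (exp((-4) t) - 1)
       = -3/10 - 9*exp(-4*t)/10.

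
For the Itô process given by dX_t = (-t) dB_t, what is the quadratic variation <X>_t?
<X>_t = t^3/3

For an Itô process dX_t = a(t) dt + b(t) dB_t, the quadratic variation is <X>_t = int_0^t b(s)^2 ds (the drift term does not contribute). Here b(s) = -s, so
  b(s)^2 = s^2.
Integrating from 0 to t:
  <X>_t = int_0^t (s^2) ds = t^3/3.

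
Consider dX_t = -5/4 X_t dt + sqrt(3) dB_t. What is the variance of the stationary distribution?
lim Var(X_t) = 6/5

The OU SDE dX = -theta X dt + sigma dB admits the integrating factor exp(theta t): d(exp(theta t) X_t) = sigma exp(theta t) dB_t. Integrating from 0 to t gives X_t = x_0 * exp(-theta t) + sigma * int_0^t exp(-theta (t-s)) dB_s for any initial x_0. The Itô integral has variance (by the Itô isometry) sigma^2 * int_0^t exp(-2 theta (t - s)) ds = sigma^2 * (1 - exp(-2 theta t)) / (2 theta), independent of x_0.
With theta = 5/4, sigma = sqrt(3):
  Var(X_t) = (sqrt(3))^2 * (1 - exp(-2*5/4 t)) / (2 * 5/4) = 6/5 - 6*exp(-5*t/2)/5.
As t -> infinity, exp(-2*5/4 t) -> 0, so the stationary variance is sigma^2 / (2 theta) = 6/5.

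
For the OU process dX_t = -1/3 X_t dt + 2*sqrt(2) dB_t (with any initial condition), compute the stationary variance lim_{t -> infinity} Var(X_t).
lim Var(X_t) = 12

The OU SDE dX = -theta X dt + sigma dB admits the integrating factor exp(theta t): d(exp(theta t) X_t) = sigma exp(theta t) dB_t. Integrating from 0 to t gives X_t = x_0 * exp(-theta t) + sigma * int_0^t exp(-theta (t-s)) dB_s for any initial x_0. The Itô integral has variance (by the Itô isometry) sigma^2 * int_0^t exp(-2 theta (t - s)) ds = sigma^2 * (1 - exp(-2 theta t)) / (2 theta), independent of x_0.
With theta = 1/3, sigma = 2*sqrt(2):
  Var(X_t) = (2*sqrt(2))^2 * (1 - exp(-2*1/3 t)) / (2 * 1/3) = 12 - 12*exp(-2*t/3).
As t -> infinity, exp(-2*1/3 t) -> 0, so the stationary variance is sigma^2 / (2 theta) = 12.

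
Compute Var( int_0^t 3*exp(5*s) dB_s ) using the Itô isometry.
Var = 9*exp(10*t)/10 - 9/10

The Itô integral of a deterministic integrand f(s) has mean 0 because each increment f(s) * (B_{s+ds} - B_s) has mean 0. By the Itô isometry:
  Var( int_0^t f(s) dB_s ) = E[ (int_0^t f(s) dB_s)^2 ] = int_0^t f(s)^2 ds.
Here f(s) = 3*exp(5*s), so f(s)^2 = 9*exp(10*s). Integrate:
  int_0^t (9*exp(10*s)) ds = 9*exp(10*t)/10 - 9/10.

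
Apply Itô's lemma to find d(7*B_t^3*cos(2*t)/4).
d(7*B_t^3*cos(2*t)/4) = (7*B_t*(-2*B_t^2*sin(2*t) + 3*cos(2*t))/4) dt + (21*B_t^2*cos(2*t)/4) dB_t

Itô's formula for f(t, x): d f(t, B_t) = (f_t + (1/2) f_xx) dt + f_x dB_t. Compute partials of f(t, x) = 7*x^3*cos(2*t)/4:
  f_t(t,x)  = -7*x^3*sin(2*t)/2
  f_x(t,x)  = 21*x^2*cos(2*t)/4
  f_xx(t,x) = 21*x*cos(2*t)/2
Assemble drift = f_t + (1/2) f_xx = 7*x*(-2*x^2*sin(2*t) + 3*cos(2*t))/4 and diffusion = f_x = 21*x^2*cos(2*t)/4. Substituting x = B_t:
  d(7*B_t^3*cos(2*t)/4) = (7*B_t*(-2*B_t^2*sin(2*t) + 3*cos(2*t))/4) dt + (21*B_t^2*cos(2*t)/4) dB_t.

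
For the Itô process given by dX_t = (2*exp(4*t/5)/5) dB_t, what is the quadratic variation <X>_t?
<X>_t = exp(8*t/5)/10 - 1/10

For an Itô process dX_t = a(t) dt + b(t) dB_t, the quadratic variation is <X>_t = int_0^t b(s)^2 ds (the drift term does not contribute). Here b(s) = 2*exp(4*s/5)/5, so
  b(s)^2 = 4*exp(8*s/5)/25.
Integrating from 0 to t:
  <X>_t = int_0^t (4*exp(8*s/5)/25) ds = exp(8*t/5)/10 - 1/10.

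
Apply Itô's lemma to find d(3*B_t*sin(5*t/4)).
d(3*B_t*sin(5*t/4)) = (15*B_t*cos(5*t/4)/4) dt + (3*sin(5*t/4)) dB_t

Itô's formula for f(t, x): d f(t, B_t) = (f_t + (1/2) f_xx) dt + f_x dB_t. Compute partials of f(t, x) = 3*x*sin(5*t/4):
  f_t(t,x)  = 15*x*cos(5*t/4)/4
  f_x(t,x)  = 3*sin(5*t/4)
  f_xx(t,x) = 0
Assemble drift = f_t + (1/2) f_xx = 15*x*cos(5*t/4)/4 and diffusion = f_x = 3*sin(5*t/4). Substituting x = B_t:
  d(3*B_t*sin(5*t/4)) = (15*B_t*cos(5*t/4)/4) dt + (3*sin(5*t/4)) dB_t.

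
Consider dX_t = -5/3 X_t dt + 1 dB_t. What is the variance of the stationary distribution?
lim Var(X_t) = 3/10

The OU SDE dX = -theta X dt + sigma dB admits the integrating factor exp(theta t): d(exp(theta t) X_t) = sigma exp(theta t) dB_t. Integrating from 0 to t gives X_t = x_0 * exp(-theta t) + sigma * int_0^t exp(-theta (t-s)) dB_s for any initial x_0. The Itô integral has variance (by the Itô isometry) sigma^2 * int_0^t exp(-2 theta (t - s)) ds = sigma^2 * (1 - exp(-2 theta t)) / (2 theta), independent of x_0.
With theta = 5/3, sigma = 1:
  Var(X_t) = (1)^2 * (1 - exp(-2*5/3 t)) / (2 * 5/3) = 3/10 - 3*exp(-10*t/3)/10.
As t -> infinity, exp(-2*5/3 t) -> 0, so the stationary variance is sigma^2 / (2 theta) = 3/10.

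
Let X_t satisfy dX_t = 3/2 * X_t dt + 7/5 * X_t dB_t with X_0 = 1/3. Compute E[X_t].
E[X_t] = exp(3*t/2)/3

For GBM dX = mu X dt + sigma X dB with X_0 = x_0, apply Itô to Y = log X: dY = (mu - sigma^2/2) dt + sigma dB, so Y_t = log(x_0) + (mu - sigma^2/2) t + sigma B_t and hence X_t = x_0 * exp((mu - sigma^2/2) t + sigma B_t).
With mu = 3/2, sigma = 7/5, x_0 = 1/3, this gives:
  X_t = 1/3 * exp((13/25) * t + (7/5) * B_t).
Since sigma*B_t ~ Normal(0, sigma^2 t), E[exp(sigma*B_t)] = exp(sigma^2 t / 2); so E[X_t] = x_0 * exp((mu - sigma^2/2) t) * exp(sigma^2 t / 2) = x_0 * exp(mu t) = exp(3*t/2)/3.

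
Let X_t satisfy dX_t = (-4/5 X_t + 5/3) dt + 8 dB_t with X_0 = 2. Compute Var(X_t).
Var(X_t) = 40 - 40*exp(-8*t/5)

The variance V(t) = Var(X_t) satisfies V'(t) = 2 a V(t) + c^2 with V(0) = 0 (drift coefficient is linear in X, diffusion is constant). With a = -4/5, c = 8, the solution is
  V(t) = (c^2 / (2 a)) * (exp(2 a t) - 1)
       = (8^2 / (2*(-4/5))) * (exp((-8/5) t) - 1)
       = 40 - 40*exp(-8*t/5).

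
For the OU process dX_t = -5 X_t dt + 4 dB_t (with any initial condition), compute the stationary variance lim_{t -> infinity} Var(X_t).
lim Var(X_t) = 8/5

The OU SDE dX = -theta X dt + sigma dB admits the integrating factor exp(theta t): d(exp(theta t) X_t) = sigma exp(theta t) dB_t. Integrating from 0 to t gives X_t = x_0 * exp(-theta t) + sigma * int_0^t exp(-theta (t-s)) dB_s for any initial x_0. The Itô integral has variance (by the Itô isometry) sigma^2 * int_0^t exp(-2 theta (t - s)) ds = sigma^2 * (1 - exp(-2 theta t)) / (2 theta), independent of x_0.
With theta = 5, sigma = 4:
  Var(X_t) = (4)^2 * (1 - exp(-2*5 t)) / (2 * 5) = 8/5 - 8*exp(-10*t)/5.
As t -> infinity, exp(-2*5 t) -> 0, so the stationary variance is sigma^2 / (2 theta) = 8/5.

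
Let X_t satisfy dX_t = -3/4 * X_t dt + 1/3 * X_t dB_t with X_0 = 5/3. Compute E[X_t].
E[X_t] = 5*exp(-3*t/4)/3

For GBM dX = mu X dt + sigma X dB with X_0 = x_0, apply Itô to Y = log X: dY = (mu - sigma^2/2) dt + sigma dB, so Y_t = log(x_0) + (mu - sigma^2/2) t + sigma B_t and hence X_t = x_0 * exp((mu - sigma^2/2) t + sigma B_t).
With mu = -3/4, sigma = 1/3, x_0 = 5/3, this gives:
  X_t = 5/3 * exp((-29/36) * t + (1/3) * B_t).
Since sigma*B_t ~ Normal(0, sigma^2 t), E[exp(sigma*B_t)] = exp(sigma^2 t / 2); so E[X_t] = x_0 * exp((mu - sigma^2/2) t) * exp(sigma^2 t / 2) = x_0 * exp(mu t) = 5*exp(-3*t/4)/3.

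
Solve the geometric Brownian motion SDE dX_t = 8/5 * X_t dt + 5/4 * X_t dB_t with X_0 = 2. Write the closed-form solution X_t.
X_t = 2 * exp((131/160) * t + (5/4) * B_t)

For GBM dX = mu X dt + sigma X dB with X_0 = x_0, apply Itô to Y = log X: dY = (mu - sigma^2/2) dt + sigma dB, so Y_t = log(x_0) + (mu - sigma^2/2) t + sigma B_t and hence X_t = x_0 * exp((mu - sigma^2/2) t + sigma B_t).
With mu = 8/5, sigma = 5/4, x_0 = 2, this gives:
  X_t = 2 * exp((131/160) * t + (5/4) * B_t).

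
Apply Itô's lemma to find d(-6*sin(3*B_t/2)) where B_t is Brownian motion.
d(-6*sin(3*B_t/2)) = (27*sin(3*B_t/2)/4) dt + (-9*cos(3*B_t/2)) dB_t

Itô's formula for f(B_t) gives d f(B_t) = f'(B_t) dB_t + (1/2) f''(B_t) dt. Compute derivatives of f(x) = -6*sin(3*x/2):
  f'(x)  = -9*cos(3*x/2)
  f''(x) = 27*sin(3*x/2)/2
Substitute x = B_t and multiply the f'' term by 1/2:
  drift     = (1/2) * (27*sin(3*x/2)/2) evaluated at B_t = 27*sin(3*B_t/2)/4
  diffusion = (-9*cos(3*x/2)) evaluated at B_t = -9*cos(3*B_t/2)
Therefore d(-6*sin(3*B_t/2)) = (27*sin(3*B_t/2)/4) dt + (-9*cos(3*B_t/2)) dB_t.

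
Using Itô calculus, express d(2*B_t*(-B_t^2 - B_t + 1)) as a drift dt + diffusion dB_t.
d(2*B_t*(-B_t^2 - B_t + 1)) = (-6*B_t - 2) dt + (-6*B_t^2 - 4*B_t + 2) dB_t

Itô's formula for f(B_t) gives d f(B_t) = f'(B_t) dB_t + (1/2) f''(B_t) dt. Compute derivatives of f(x) = 2*x*(-x^2 - x + 1):
  f'(x)  = -6*x^2 - 4*x + 2
  f''(x) = -12*x - 4
Substitute x = B_t and multiply the f'' term by 1/2:
  drift     = (1/2) * (-12*x - 4) evaluated at B_t = -6*B_t - 2
  diffusion = (-6*x^2 - 4*x + 2) evaluated at B_t = -6*B_t^2 - 4*B_t + 2
Therefore d(2*B_t*(-B_t^2 - B_t + 1)) = (-6*B_t - 2) dt + (-6*B_t^2 - 4*B_t + 2) dB_t.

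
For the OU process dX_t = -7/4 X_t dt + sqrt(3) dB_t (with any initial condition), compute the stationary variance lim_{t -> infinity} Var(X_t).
lim Var(X_t) = 6/7

The OU SDE dX = -theta X dt + sigma dB admits the integrating factor exp(theta t): d(exp(theta t) X_t) = sigma exp(theta t) dB_t. Integrating from 0 to t gives X_t = x_0 * exp(-theta t) + sigma * int_0^t exp(-theta (t-s)) dB_s for any initial x_0. The Itô integral has variance (by the Itô isometry) sigma^2 * int_0^t exp(-2 theta (t - s)) ds = sigma^2 * (1 - exp(-2 theta t)) / (2 theta), independent of x_0.
With theta = 7/4, sigma = sqrt(3):
  Var(X_t) = (sqrt(3))^2 * (1 - exp(-2*7/4 t)) / (2 * 7/4) = 6/7 - 6*exp(-7*t/2)/7.
As t -> infinity, exp(-2*7/4 t) -> 0, so the stationary variance is sigma^2 / (2 theta) = 6/7.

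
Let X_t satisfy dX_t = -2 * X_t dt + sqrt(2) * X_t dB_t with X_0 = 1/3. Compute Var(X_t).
Var(X_t) = (exp(2*t) - 1)*exp(-4*t)/9

For GBM dX = mu X dt + sigma X dB with X_0 = x_0, apply Itô to Y = log X: dY = (mu - sigma^2/2) dt + sigma dB, so Y_t = log(x_0) + (mu - sigma^2/2) t + sigma B_t and hence X_t = x_0 * exp((mu - sigma^2/2) t + sigma B_t).
With mu = -2, sigma = sqrt(2), x_0 = 1/3, this gives:
  X_t = 1/3 * exp((-3) * t + (sqrt(2)) * B_t).
Since sigma*B_t ~ Normal(0, sigma^2 t), E[exp(sigma*B_t)] = exp(sigma^2 t / 2); so E[X_t] = x_0 * exp((mu - sigma^2/2) t) * exp(sigma^2 t / 2) = x_0 * exp(mu t) = exp(-2*t)/3.
Var(X_t) = E[X_t^2] - (E[X_t])^2 = x_0^2 * exp(2 mu t) * (exp(sigma^2 t) - 1) = (exp(2*t) - 1)*exp(-4*t)/9.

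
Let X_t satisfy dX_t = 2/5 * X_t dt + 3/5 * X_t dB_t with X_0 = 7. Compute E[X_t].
E[X_t] = 7*exp(2*t/5)

For GBM dX = mu X dt + sigma X dB with X_0 = x_0, apply Itô to Y = log X: dY = (mu - sigma^2/2) dt + sigma dB, so Y_t = log(x_0) + (mu - sigma^2/2) t + sigma B_t and hence X_t = x_0 * exp((mu - sigma^2/2) t + sigma B_t).
With mu = 2/5, sigma = 3/5, x_0 = 7, this gives:
  X_t = 7 * exp((11/50) * t + (3/5) * B_t).
Since sigma*B_t ~ Normal(0, sigma^2 t), E[exp(sigma*B_t)] = exp(sigma^2 t / 2); so E[X_t] = x_0 * exp((mu - sigma^2/2) t) * exp(sigma^2 t / 2) = x_0 * exp(mu t) = 7*exp(2*t/5).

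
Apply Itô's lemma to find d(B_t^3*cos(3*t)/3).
d(B_t^3*cos(3*t)/3) = (B_t*(-B_t^2*sin(3*t) + cos(3*t))) dt + (B_t^2*cos(3*t)) dB_t

Itô's formula for f(t, x): d f(t, B_t) = (f_t + (1/2) f_xx) dt + f_x dB_t. Compute partials of f(t, x) = x^3*cos(3*t)/3:
  f_t(t,x)  = -x^3*sin(3*t)
  f_x(t,x)  = x^2*cos(3*t)
  f_xx(t,x) = 2*x*cos(3*t)
Assemble drift = f_t + (1/2) f_xx = x*(-x^2*sin(3*t) + cos(3*t)) and diffusion = f_x = x^2*cos(3*t). Substituting x = B_t:
  d(B_t^3*cos(3*t)/3) = (B_t*(-B_t^2*sin(3*t) + cos(3*t))) dt + (B_t^2*cos(3*t)) dB_t.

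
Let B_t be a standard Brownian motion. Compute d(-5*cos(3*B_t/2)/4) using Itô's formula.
d(-5*cos(3*B_t/2)/4) = (45*cos(3*B_t/2)/32) dt + (15*sin(3*B_t/2)/8) dB_t

Itô's formula for f(B_t) gives d f(B_t) = f'(B_t) dB_t + (1/2) f''(B_t) dt. Compute derivatives of f(x) = -5*cos(3*x/2)/4:
  f'(x)  = 15*sin(3*x/2)/8
  f''(x) = 45*cos(3*x/2)/16
Substitute x = B_t and multiply the f'' term by 1/2:
  drift     = (1/2) * (45*cos(3*x/2)/16) evaluated at B_t = 45*cos(3*B_t/2)/32
  diffusion = (15*sin(3*x/2)/8) evaluated at B_t = 15*sin(3*B_t/2)/8
Therefore d(-5*cos(3*B_t/2)/4) = (45*cos(3*B_t/2)/32) dt + (15*sin(3*B_t/2)/8) dB_t.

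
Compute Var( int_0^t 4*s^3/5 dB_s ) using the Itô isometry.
Var = 16*t^7/175

The Itô integral of a deterministic integrand f(s) has mean 0 because each increment f(s) * (B_{s+ds} - B_s) has mean 0. By the Itô isometry:
  Var( int_0^t f(s) dB_s ) = E[ (int_0^t f(s) dB_s)^2 ] = int_0^t f(s)^2 ds.
Here f(s) = 4*s^3/5, so f(s)^2 = 16*s^6/25. Integrate:
  int_0^t (16*s^6/25) ds = 16*t^7/175.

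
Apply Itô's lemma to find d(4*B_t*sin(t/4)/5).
d(4*B_t*sin(t/4)/5) = (B_t*cos(t/4)/5) dt + (4*sin(t/4)/5) dB_t

Itô's formula for f(t, x): d f(t, B_t) = (f_t + (1/2) f_xx) dt + f_x dB_t. Compute partials of f(t, x) = 4*x*sin(t/4)/5:
  f_t(t,x)  = x*cos(t/4)/5
  f_x(t,x)  = 4*sin(t/4)/5
  f_xx(t,x) = 0
Assemble drift = f_t + (1/2) f_xx = x*cos(t/4)/5 and diffusion = f_x = 4*sin(t/4)/5. Substituting x = B_t:
  d(4*B_t*sin(t/4)/5) = (B_t*cos(t/4)/5) dt + (4*sin(t/4)/5) dB_t.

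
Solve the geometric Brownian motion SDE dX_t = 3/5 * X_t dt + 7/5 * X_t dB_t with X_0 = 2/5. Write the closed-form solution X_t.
X_t = 2/5 * exp((-19/50) * t + (7/5) * B_t)

For GBM dX = mu X dt + sigma X dB with X_0 = x_0, apply Itô to Y = log X: dY = (mu - sigma^2/2) dt + sigma dB, so Y_t = log(x_0) + (mu - sigma^2/2) t + sigma B_t and hence X_t = x_0 * exp((mu - sigma^2/2) t + sigma B_t).
With mu = 3/5, sigma = 7/5, x_0 = 2/5, this gives:
  X_t = 2/5 * exp((-19/50) * t + (7/5) * B_t).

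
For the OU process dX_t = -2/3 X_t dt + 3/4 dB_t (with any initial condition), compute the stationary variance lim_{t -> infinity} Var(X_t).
lim Var(X_t) = 27/64

The OU SDE dX = -theta X dt + sigma dB admits the integrating factor exp(theta t): d(exp(theta t) X_t) = sigma exp(theta t) dB_t. Integrating from 0 to t gives X_t = x_0 * exp(-theta t) + sigma * int_0^t exp(-theta (t-s)) dB_s for any initial x_0. The Itô integral has variance (by the Itô isometry) sigma^2 * int_0^t exp(-2 theta (t - s)) ds = sigma^2 * (1 - exp(-2 theta t)) / (2 theta), independent of x_0.
With theta = 2/3, sigma = 3/4:
  Var(X_t) = (3/4)^2 * (1 - exp(-2*2/3 t)) / (2 * 2/3) = 27/64 - 27*exp(-4*t/3)/64.
As t -> infinity, exp(-2*2/3 t) -> 0, so the stationary variance is sigma^2 / (2 theta) = 27/64.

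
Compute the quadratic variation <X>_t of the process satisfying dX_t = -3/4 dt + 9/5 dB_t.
<X>_t = 81*t/25

For an Itô process dX_t = a(t) dt + b(t) dB_t, the quadratic variation is <X>_t = int_0^t b(s)^2 ds (the drift term does not contribute). Here b(s) = 9/5, so
  b(s)^2 = 81/25.
Integrating from 0 to t:
  <X>_t = int_0^t (81/25) ds = 81*t/25.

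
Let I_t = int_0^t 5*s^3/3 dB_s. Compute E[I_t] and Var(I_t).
E[I_t] = 0; Var(I_t) = 25*t^7/63

The Itô integral of a deterministic integrand f(s) has mean 0 because each increment f(s) * (B_{s+ds} - B_s) has mean 0. By the Itô isometry:
  Var( int_0^t f(s) dB_s ) = E[ (int_0^t f(s) dB_s)^2 ] = int_0^t f(s)^2 ds.
Here f(s) = 5*s^3/3, so f(s)^2 = 25*s^6/9. Integrate:
  int_0^t (25*s^6/9) ds = 25*t^7/63.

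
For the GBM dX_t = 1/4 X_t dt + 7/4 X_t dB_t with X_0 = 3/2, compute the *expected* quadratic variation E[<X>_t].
E[<X>_t] = 147*exp(57*t/16)/76 - 147/76

<X>_t = int_0^t ((7/4) * X_s)^2 ds. Taking expectation inside the integral: E[<X>_t] = (7/4)^2 * int_0^t E[X_s^2] ds. For GBM, E[X_s^2] = x_0^2 * exp((2 mu + sigma^2) s). Integrating:
  E[<X>_t] = (7/4)^2 * (3/2)^2 * (exp((2*(1/4) + (7/4)^2) t) - 1) / (2*(1/4) + (7/4)^2)
           = (7/4)^2 * (3/2)^2 * (exp((57/16) t) - 1) / (57/16) = 147*exp(57*t/16)/76 - 147/76.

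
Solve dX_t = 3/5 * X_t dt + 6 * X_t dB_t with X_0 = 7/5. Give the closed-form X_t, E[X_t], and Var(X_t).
X_t = 7/5 * exp((-87/5) t + (6) B_t); E[X_t] = 7*exp(3*t/5)/5; Var(X_t) = 49*(exp(36*t) - 1)*exp(6*t/5)/25

For GBM dX = mu X dt + sigma X dB with X_0 = x_0, apply Itô to Y = log X: dY = (mu - sigma^2/2) dt + sigma dB, so Y_t = log(x_0) + (mu - sigma^2/2) t + sigma B_t and hence X_t = x_0 * exp((mu - sigma^2/2) t + sigma B_t).
With mu = 3/5, sigma = 6, x_0 = 7/5, this gives:
  X_t = 7/5 * exp((-87/5) * t + (6) * B_t).
Since sigma*B_t ~ Normal(0, sigma^2 t), E[exp(sigma*B_t)] = exp(sigma^2 t / 2); so E[X_t] = x_0 * exp((mu - sigma^2/2) t) * exp(sigma^2 t / 2) = x_0 * exp(mu t) = 7*exp(3*t/5)/5.
Var(X_t) = E[X_t^2] - (E[X_t])^2 = x_0^2 * exp(2 mu t) * (exp(sigma^2 t) - 1) = 49*(exp(36*t) - 1)*exp(6*t/5)/25.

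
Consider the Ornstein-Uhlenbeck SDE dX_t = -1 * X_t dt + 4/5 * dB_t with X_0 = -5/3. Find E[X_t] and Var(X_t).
E[X_t] = -5*exp(-t)/3; Var(X_t) = 8/25 - 8*exp(-2*t)/25

The OU SDE dX = -theta X dt + sigma dB admits the integrating factor exp(theta t): d(exp(theta t) X_t) = sigma exp(theta t) dB_t. Integrating from 0 to t:
  X_t = x_0 * exp(-theta t) + sigma * int_0^t exp(-theta (t-s)) dB_s.
The Itô integral has mean 0 and (by the Itô isometry) variance sigma^2 * int_0^t exp(-2 theta (t - s)) ds = sigma^2 * (1 - exp(-2 theta t)) / (2 theta).
With theta = 1, sigma = 4/5, x_0 = -5/3:
  E[X_t] = -5/3 * exp(-1 t) = -5*exp(-t)/3
  Var(X_t) = (4/5)^2 * (1 - exp(-2*1 t)) / (2 * 1) = 8/25 - 8*exp(-2*t)/25.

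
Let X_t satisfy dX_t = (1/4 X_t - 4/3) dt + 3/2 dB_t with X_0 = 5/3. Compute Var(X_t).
Var(X_t) = 9*exp(t/2)/2 - 9/2

The variance V(t) = Var(X_t) satisfies V'(t) = 2 a V(t) + c^2 with V(0) = 0 (drift coefficient is linear in X, diffusion is constant). With a = 1/4, c = 3/2, the solution is
  V(t) = (c^2 / (2 a)) * (exp(2 a t) - 1)
       = ((3/2)^2 / (2*(1/4))) * (exp((1/2) t) - 1)
       = 9*exp(t/2)/2 - 9/2.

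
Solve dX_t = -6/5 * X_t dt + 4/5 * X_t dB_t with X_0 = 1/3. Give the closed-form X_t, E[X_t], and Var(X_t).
X_t = 1/3 * exp((-38/25) t + (4/5) B_t); E[X_t] = exp(-6*t/5)/3; Var(X_t) = (exp(16*t/25) - 1)*exp(-12*t/5)/9

For GBM dX = mu X dt + sigma X dB with X_0 = x_0, apply Itô to Y = log X: dY = (mu - sigma^2/2) dt + sigma dB, so Y_t = log(x_0) + (mu - sigma^2/2) t + sigma B_t and hence X_t = x_0 * exp((mu - sigma^2/2) t + sigma B_t).
With mu = -6/5, sigma = 4/5, x_0 = 1/3, this gives:
  X_t = 1/3 * exp((-38/25) * t + (4/5) * B_t).
Since sigma*B_t ~ Normal(0, sigma^2 t), E[exp(sigma*B_t)] = exp(sigma^2 t / 2); so E[X_t] = x_0 * exp((mu - sigma^2/2) t) * exp(sigma^2 t / 2) = x_0 * exp(mu t) = exp(-6*t/5)/3.
Var(X_t) = E[X_t^2] - (E[X_t])^2 = x_0^2 * exp(2 mu t) * (exp(sigma^2 t) - 1) = (exp(16*t/25) - 1)*exp(-12*t/5)/9.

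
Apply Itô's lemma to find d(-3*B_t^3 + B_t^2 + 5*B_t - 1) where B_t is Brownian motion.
d(-3*B_t^3 + B_t^2 + 5*B_t - 1) = (1 - 9*B_t) dt + (-9*B_t^2 + 2*B_t + 5) dB_t

Itô's formula for f(B_t) gives d f(B_t) = f'(B_t) dB_t + (1/2) f''(B_t) dt. Compute derivatives of f(x) = -3*x^3 + x^2 + 5*x - 1:
  f'(x)  = -9*x^2 + 2*x + 5
  f''(x) = 2 - 18*x
Substitute x = B_t and multiply the f'' term by 1/2:
  drift     = (1/2) * (2 - 18*x) evaluated at B_t = 1 - 9*B_t
  diffusion = (-9*x^2 + 2*x + 5) evaluated at B_t = -9*B_t^2 + 2*B_t + 5
Therefore d(-3*B_t^3 + B_t^2 + 5*B_t - 1) = (1 - 9*B_t) dt + (-9*B_t^2 + 2*B_t + 5) dB_t.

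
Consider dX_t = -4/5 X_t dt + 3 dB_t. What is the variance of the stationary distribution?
lim Var(X_t) = 45/8

The OU SDE dX = -theta X dt + sigma dB admits the integrating factor exp(theta t): d(exp(theta t) X_t) = sigma exp(theta t) dB_t. Integrating from 0 to t gives X_t = x_0 * exp(-theta t) + sigma * int_0^t exp(-theta (t-s)) dB_s for any initial x_0. The Itô integral has variance (by the Itô isometry) sigma^2 * int_0^t exp(-2 theta (t - s)) ds = sigma^2 * (1 - exp(-2 theta t)) / (2 theta), independent of x_0.
With theta = 4/5, sigma = 3:
  Var(X_t) = (3)^2 * (1 - exp(-2*4/5 t)) / (2 * 4/5) = 45/8 - 45*exp(-8*t/5)/8.
As t -> infinity, exp(-2*4/5 t) -> 0, so the stationary variance is sigma^2 / (2 theta) = 45/8.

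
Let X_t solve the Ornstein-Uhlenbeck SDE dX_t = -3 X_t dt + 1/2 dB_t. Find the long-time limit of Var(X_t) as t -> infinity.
lim Var(X_t) = 1/24

The OU SDE dX = -theta X dt + sigma dB admits the integrating factor exp(theta t): d(exp(theta t) X_t) = sigma exp(theta t) dB_t. Integrating from 0 to t gives X_t = x_0 * exp(-theta t) + sigma * int_0^t exp(-theta (t-s)) dB_s for any initial x_0. The Itô integral has variance (by the Itô isometry) sigma^2 * int_0^t exp(-2 theta (t - s)) ds = sigma^2 * (1 - exp(-2 theta t)) / (2 theta), independent of x_0.
With theta = 3, sigma = 1/2:
  Var(X_t) = (1/2)^2 * (1 - exp(-2*3 t)) / (2 * 3) = 1/24 - exp(-6*t)/24.
As t -> infinity, exp(-2*3 t) -> 0, so the stationary variance is sigma^2 / (2 theta) = 1/24.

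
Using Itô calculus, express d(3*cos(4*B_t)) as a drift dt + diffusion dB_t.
d(3*cos(4*B_t)) = (-24*cos(4*B_t)) dt + (-12*sin(4*B_t)) dB_t

Itô's formula for f(B_t) gives d f(B_t) = f'(B_t) dB_t + (1/2) f''(B_t) dt. Compute derivatives of f(x) = 3*cos(4*x):
  f'(x)  = -12*sin(4*x)
  f''(x) = -48*cos(4*x)
Substitute x = B_t and multiply the f'' term by 1/2:
  drift     = (1/2) * (-48*cos(4*x)) evaluated at B_t = -24*cos(4*B_t)
  diffusion = (-12*sin(4*x)) evaluated at B_t = -12*sin(4*B_t)
Therefore d(3*cos(4*B_t)) = (-24*cos(4*B_t)) dt + (-12*sin(4*B_t)) dB_t.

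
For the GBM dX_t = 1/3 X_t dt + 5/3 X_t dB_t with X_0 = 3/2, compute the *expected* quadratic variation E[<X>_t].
E[<X>_t] = 225*exp(31*t/9)/124 - 225/124

<X>_t = int_0^t ((5/3) * X_s)^2 ds. Taking expectation inside the integral: E[<X>_t] = (5/3)^2 * int_0^t E[X_s^2] ds. For GBM, E[X_s^2] = x_0^2 * exp((2 mu + sigma^2) s). Integrating:
  E[<X>_t] = (5/3)^2 * (3/2)^2 * (exp((2*(1/3) + (5/3)^2) t) - 1) / (2*(1/3) + (5/3)^2)
           = (5/3)^2 * (3/2)^2 * (exp((31/9) t) - 1) / (31/9) = 225*exp(31*t/9)/124 - 225/124.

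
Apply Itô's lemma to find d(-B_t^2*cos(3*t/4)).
d(-B_t^2*cos(3*t/4)) = (3*B_t^2*sin(3*t/4)/4 - cos(3*t/4)) dt + (-2*B_t*cos(3*t/4)) dB_t

Itô's formula for f(t, x): d f(t, B_t) = (f_t + (1/2) f_xx) dt + f_x dB_t. Compute partials of f(t, x) = -x^2*cos(3*t/4):
  f_t(t,x)  = 3*x^2*sin(3*t/4)/4
  f_x(t,x)  = -2*x*cos(3*t/4)
  f_xx(t,x) = -2*cos(3*t/4)
Assemble drift = f_t + (1/2) f_xx = 3*x^2*sin(3*t/4)/4 - cos(3*t/4) and diffusion = f_x = -2*x*cos(3*t/4). Substituting x = B_t:
  d(-B_t^2*cos(3*t/4)) = (3*B_t^2*sin(3*t/4)/4 - cos(3*t/4)) dt + (-2*B_t*cos(3*t/4)) dB_t.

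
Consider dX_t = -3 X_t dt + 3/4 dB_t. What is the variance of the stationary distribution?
lim Var(X_t) = 3/32

The OU SDE dX = -theta X dt + sigma dB admits the integrating factor exp(theta t): d(exp(theta t) X_t) = sigma exp(theta t) dB_t. Integrating from 0 to t gives X_t = x_0 * exp(-theta t) + sigma * int_0^t exp(-theta (t-s)) dB_s for any initial x_0. The Itô integral has variance (by the Itô isometry) sigma^2 * int_0^t exp(-2 theta (t - s)) ds = sigma^2 * (1 - exp(-2 theta t)) / (2 theta), independent of x_0.
With theta = 3, sigma = 3/4:
  Var(X_t) = (3/4)^2 * (1 - exp(-2*3 t)) / (2 * 3) = 3/32 - 3*exp(-6*t)/32.
As t -> infinity, exp(-2*3 t) -> 0, so the stationary variance is sigma^2 / (2 theta) = 3/32.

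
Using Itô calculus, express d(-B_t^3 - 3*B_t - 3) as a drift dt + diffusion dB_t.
d(-B_t^3 - 3*B_t - 3) = (-3*B_t) dt + (-3*B_t^2 - 3) dB_t

Itô's formula for f(B_t) gives d f(B_t) = f'(B_t) dB_t + (1/2) f''(B_t) dt. Compute derivatives of f(x) = -x^3 - 3*x - 3:
  f'(x)  = -3*x^2 - 3
  f''(x) = -6*x
Substitute x = B_t and multiply the f'' term by 1/2:
  drift     = (1/2) * (-6*x) evaluated at B_t = -3*B_t
  diffusion = (-3*x^2 - 3) evaluated at B_t = -3*B_t^2 - 3
Therefore d(-B_t^3 - 3*B_t - 3) = (-3*B_t) dt + (-3*B_t^2 - 3) dB_t.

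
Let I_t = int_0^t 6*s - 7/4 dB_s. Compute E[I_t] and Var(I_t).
E[I_t] = 0; Var(I_t) = t*(192*t^2 - 168*t + 49)/16

The Itô integral of a deterministic integrand f(s) has mean 0 because each increment f(s) * (B_{s+ds} - B_s) has mean 0. By the Itô isometry:
  Var( int_0^t f(s) dB_s ) = E[ (int_0^t f(s) dB_s)^2 ] = int_0^t f(s)^2 ds.
Here f(s) = 6*s - 7/4, so f(s)^2 = (24*s - 7)^2/16. Integrate:
  int_0^t ((24*s - 7)^2/16) ds = t*(192*t^2 - 168*t + 49)/16.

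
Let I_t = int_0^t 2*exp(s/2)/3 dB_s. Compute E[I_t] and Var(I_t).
E[I_t] = 0; Var(I_t) = 4*exp(t)/9 - 4/9

The Itô integral of a deterministic integrand f(s) has mean 0 because each increment f(s) * (B_{s+ds} - B_s) has mean 0. By the Itô isometry:
  Var( int_0^t f(s) dB_s ) = E[ (int_0^t f(s) dB_s)^2 ] = int_0^t f(s)^2 ds.
Here f(s) = 2*exp(s/2)/3, so f(s)^2 = 4*exp(s)/9. Integrate:
  int_0^t (4*exp(s)/9) ds = 4*exp(t)/9 - 4/9.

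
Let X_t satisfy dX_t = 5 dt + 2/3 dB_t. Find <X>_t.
<X>_t = 4*t/9

For an Itô process dX_t = a(t) dt + b(t) dB_t, the quadratic variation is <X>_t = int_0^t b(s)^2 ds (the drift term does not contribute). Here b(s) = 2/3, so
  b(s)^2 = 4/9.
Integrating from 0 to t:
  <X>_t = int_0^t (4/9) ds = 4*t/9.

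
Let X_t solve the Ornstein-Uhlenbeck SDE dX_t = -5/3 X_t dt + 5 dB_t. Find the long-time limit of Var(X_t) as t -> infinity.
lim Var(X_t) = 15/2

The OU SDE dX = -theta X dt + sigma dB admits the integrating factor exp(theta t): d(exp(theta t) X_t) = sigma exp(theta t) dB_t. Integrating from 0 to t gives X_t = x_0 * exp(-theta t) + sigma * int_0^t exp(-theta (t-s)) dB_s for any initial x_0. The Itô integral has variance (by the Itô isometry) sigma^2 * int_0^t exp(-2 theta (t - s)) ds = sigma^2 * (1 - exp(-2 theta t)) / (2 theta), independent of x_0.
With theta = 5/3, sigma = 5:
  Var(X_t) = (5)^2 * (1 - exp(-2*5/3 t)) / (2 * 5/3) = 15/2 - 15*exp(-10*t/3)/2.
As t -> infinity, exp(-2*5/3 t) -> 0, so the stationary variance is sigma^2 / (2 theta) = 15/2.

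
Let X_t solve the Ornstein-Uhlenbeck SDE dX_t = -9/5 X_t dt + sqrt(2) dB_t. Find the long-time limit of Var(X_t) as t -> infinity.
lim Var(X_t) = 5/9

The OU SDE dX = -theta X dt + sigma dB admits the integrating factor exp(theta t): d(exp(theta t) X_t) = sigma exp(theta t) dB_t. Integrating from 0 to t gives X_t = x_0 * exp(-theta t) + sigma * int_0^t exp(-theta (t-s)) dB_s for any initial x_0. The Itô integral has variance (by the Itô isometry) sigma^2 * int_0^t exp(-2 theta (t - s)) ds = sigma^2 * (1 - exp(-2 theta t)) / (2 theta), independent of x_0.
With theta = 9/5, sigma = sqrt(2):
  Var(X_t) = (sqrt(2))^2 * (1 - exp(-2*9/5 t)) / (2 * 9/5) = 5/9 - 5*exp(-18*t/5)/9.
As t -> infinity, exp(-2*9/5 t) -> 0, so the stationary variance is sigma^2 / (2 theta) = 5/9.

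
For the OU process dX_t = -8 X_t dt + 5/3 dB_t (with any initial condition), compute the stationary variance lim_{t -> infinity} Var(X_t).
lim Var(X_t) = 25/144

The OU SDE dX = -theta X dt + sigma dB admits the integrating factor exp(theta t): d(exp(theta t) X_t) = sigma exp(theta t) dB_t. Integrating from 0 to t gives X_t = x_0 * exp(-theta t) + sigma * int_0^t exp(-theta (t-s)) dB_s for any initial x_0. The Itô integral has variance (by the Itô isometry) sigma^2 * int_0^t exp(-2 theta (t - s)) ds = sigma^2 * (1 - exp(-2 theta t)) / (2 theta), independent of x_0.
With theta = 8, sigma = 5/3:
  Var(X_t) = (5/3)^2 * (1 - exp(-2*8 t)) / (2 * 8) = 25/144 - 25*exp(-16*t)/144.
As t -> infinity, exp(-2*8 t) -> 0, so the stationary variance is sigma^2 / (2 theta) = 25/144.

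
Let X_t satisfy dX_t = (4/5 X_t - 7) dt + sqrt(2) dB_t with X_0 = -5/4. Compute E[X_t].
E[X_t] = 35/4 - 10*exp(4*t/5)

Taking expectations and using E[dB_t] = 0, the mean m(t) = E[X_t] satisfies the ODE m'(t) = a m(t) + b with m(0) = x_0. With a = 4/5, b = -7, x_0 = -5/4, the solution is
  m(t) = x_0 * exp(a t) + (b/a) * (exp(a t) - 1)
       = (-5/4) * exp((4/5) t) + ((-7)/(4/5)) * (exp((4/5) t) - 1)
       = 35/4 - 10*exp(4*t/5).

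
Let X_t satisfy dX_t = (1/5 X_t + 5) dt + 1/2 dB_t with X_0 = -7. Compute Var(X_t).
Var(X_t) = 5*exp(2*t/5)/8 - 5/8

The variance V(t) = Var(X_t) satisfies V'(t) = 2 a V(t) + c^2 with V(0) = 0 (drift coefficient is linear in X, diffusion is constant). With a = 1/5, c = 1/2, the solution is
  V(t) = (c^2 / (2 a)) * (exp(2 a t) - 1)
       = ((1/2)^2 / (2*(1/5))) * (exp((2/5) t) - 1)
       = 5*exp(2*t/5)/8 - 5/8.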